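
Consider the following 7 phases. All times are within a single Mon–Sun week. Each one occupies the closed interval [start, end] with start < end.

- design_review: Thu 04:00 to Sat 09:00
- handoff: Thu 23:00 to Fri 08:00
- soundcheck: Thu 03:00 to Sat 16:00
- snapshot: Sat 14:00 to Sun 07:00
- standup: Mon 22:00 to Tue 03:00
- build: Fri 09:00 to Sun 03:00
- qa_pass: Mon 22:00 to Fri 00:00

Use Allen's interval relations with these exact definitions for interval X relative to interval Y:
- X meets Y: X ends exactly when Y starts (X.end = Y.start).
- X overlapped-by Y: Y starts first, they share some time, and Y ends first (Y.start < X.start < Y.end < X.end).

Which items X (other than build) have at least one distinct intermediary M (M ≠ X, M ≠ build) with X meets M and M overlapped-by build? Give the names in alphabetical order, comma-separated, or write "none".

Target build = [Fri 09:00, Sun 03:00].
Intermediaries M with M overlapped-by build: snapshot.
Via snapshot — items with X meets snapshot: none.
Union: none.

none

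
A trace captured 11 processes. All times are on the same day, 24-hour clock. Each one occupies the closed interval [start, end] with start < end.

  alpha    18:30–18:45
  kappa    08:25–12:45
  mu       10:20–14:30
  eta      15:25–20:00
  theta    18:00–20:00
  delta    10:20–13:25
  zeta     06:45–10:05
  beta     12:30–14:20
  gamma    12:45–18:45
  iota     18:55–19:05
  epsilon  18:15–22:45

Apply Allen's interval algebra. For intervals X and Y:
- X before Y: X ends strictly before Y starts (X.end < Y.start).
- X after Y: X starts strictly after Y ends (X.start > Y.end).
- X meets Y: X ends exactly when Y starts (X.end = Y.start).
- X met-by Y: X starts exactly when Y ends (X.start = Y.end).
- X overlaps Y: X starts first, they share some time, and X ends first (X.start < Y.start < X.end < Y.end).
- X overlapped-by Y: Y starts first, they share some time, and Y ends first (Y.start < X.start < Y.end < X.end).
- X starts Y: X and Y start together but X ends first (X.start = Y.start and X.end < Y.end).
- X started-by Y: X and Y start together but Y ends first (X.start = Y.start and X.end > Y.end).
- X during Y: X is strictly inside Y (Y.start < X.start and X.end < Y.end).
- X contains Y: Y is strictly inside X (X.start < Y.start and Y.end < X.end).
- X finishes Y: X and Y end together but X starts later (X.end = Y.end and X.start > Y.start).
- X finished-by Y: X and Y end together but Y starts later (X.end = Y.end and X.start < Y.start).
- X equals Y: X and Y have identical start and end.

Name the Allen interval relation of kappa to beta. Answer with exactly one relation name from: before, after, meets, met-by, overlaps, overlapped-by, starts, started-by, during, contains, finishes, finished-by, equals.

overlaps

kappa = [08:25, 12:45]; beta = [12:30, 14:20].
Compare endpoints: kappa.start < beta.start, kappa.start < beta.end, kappa.end > beta.start, kappa.end < beta.end.
That pattern is 'overlaps'.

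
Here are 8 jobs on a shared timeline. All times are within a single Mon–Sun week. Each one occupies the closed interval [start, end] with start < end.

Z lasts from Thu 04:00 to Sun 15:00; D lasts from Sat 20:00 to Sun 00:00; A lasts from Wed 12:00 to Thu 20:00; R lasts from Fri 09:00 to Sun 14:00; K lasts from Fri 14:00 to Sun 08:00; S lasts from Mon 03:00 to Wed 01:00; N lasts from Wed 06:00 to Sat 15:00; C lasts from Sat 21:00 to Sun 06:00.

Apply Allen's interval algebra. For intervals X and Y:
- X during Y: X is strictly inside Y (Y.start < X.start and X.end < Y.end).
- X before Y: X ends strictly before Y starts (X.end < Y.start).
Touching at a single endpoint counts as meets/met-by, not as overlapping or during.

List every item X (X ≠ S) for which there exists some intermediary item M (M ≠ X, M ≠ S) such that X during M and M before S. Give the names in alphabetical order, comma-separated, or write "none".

none

Target S = [Mon 03:00, Wed 01:00].
Intermediaries M with M before S: none.
Union: none.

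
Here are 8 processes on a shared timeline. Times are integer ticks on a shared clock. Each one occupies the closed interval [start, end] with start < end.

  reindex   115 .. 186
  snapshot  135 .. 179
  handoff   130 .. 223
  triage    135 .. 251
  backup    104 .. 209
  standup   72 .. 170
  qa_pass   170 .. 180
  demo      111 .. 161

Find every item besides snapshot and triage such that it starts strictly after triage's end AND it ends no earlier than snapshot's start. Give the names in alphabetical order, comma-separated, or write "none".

none

Conditions: its start is strictly after triage's end (X.start > 251) AND its end is no earlier than snapshot's start (X.end >= 135).
backup: start 104 > 251? ✗; end 209 >= 135? ✓ → no.
demo: start 111 > 251? ✗; end 161 >= 135? ✓ → no.
handoff: start 130 > 251? ✗; end 223 >= 135? ✓ → no.
qa_pass: start 170 > 251? ✗; end 180 >= 135? ✓ → no.
reindex: start 115 > 251? ✗; end 186 >= 135? ✓ → no.
standup: start 72 > 251? ✗; end 170 >= 135? ✓ → no.
Result: none.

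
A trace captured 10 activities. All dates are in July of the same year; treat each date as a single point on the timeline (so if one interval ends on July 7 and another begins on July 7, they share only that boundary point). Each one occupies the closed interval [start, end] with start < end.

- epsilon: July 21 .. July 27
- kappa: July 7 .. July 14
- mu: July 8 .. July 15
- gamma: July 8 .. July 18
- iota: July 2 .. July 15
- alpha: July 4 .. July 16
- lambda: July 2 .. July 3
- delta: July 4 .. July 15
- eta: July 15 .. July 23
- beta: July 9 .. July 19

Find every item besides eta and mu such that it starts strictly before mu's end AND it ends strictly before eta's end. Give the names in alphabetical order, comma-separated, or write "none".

alpha, beta, delta, gamma, iota, kappa, lambda

Conditions: its start is strictly before mu's end (X.start < July 15) AND its end is strictly before eta's end (X.end < July 23).
alpha: start July 4 < July 15? ✓; end July 16 < July 23? ✓ → yes.
beta: start July 9 < July 15? ✓; end July 19 < July 23? ✓ → yes.
delta: start July 4 < July 15? ✓; end July 15 < July 23? ✓ → yes.
epsilon: start July 21 < July 15? ✗; end July 27 < July 23? ✗ → no.
gamma: start July 8 < July 15? ✓; end July 18 < July 23? ✓ → yes.
iota: start July 2 < July 15? ✓; end July 15 < July 23? ✓ → yes.
kappa: start July 7 < July 15? ✓; end July 14 < July 23? ✓ → yes.
lambda: start July 2 < July 15? ✓; end July 3 < July 23? ✓ → yes.
Result: alpha, beta, delta, gamma, iota, kappa, lambda.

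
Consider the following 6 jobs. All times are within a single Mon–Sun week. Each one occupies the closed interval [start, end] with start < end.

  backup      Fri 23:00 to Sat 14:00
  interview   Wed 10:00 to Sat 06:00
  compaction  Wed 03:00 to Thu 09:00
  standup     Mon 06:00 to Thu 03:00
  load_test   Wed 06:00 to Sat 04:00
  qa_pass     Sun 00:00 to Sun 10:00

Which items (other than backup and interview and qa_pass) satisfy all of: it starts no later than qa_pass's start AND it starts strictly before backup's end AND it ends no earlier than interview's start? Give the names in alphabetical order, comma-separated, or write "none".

Conditions: its start is no later than qa_pass's start (X.start <= Sun 00:00) AND its start is strictly before backup's end (X.start < Sat 14:00) AND its end is no earlier than interview's start (X.end >= Wed 10:00).
compaction: start Wed 03:00 <= Sun 00:00? ✓; start Wed 03:00 < Sat 14:00? ✓; end Thu 09:00 >= Wed 10:00? ✓ → yes.
load_test: start Wed 06:00 <= Sun 00:00? ✓; start Wed 06:00 < Sat 14:00? ✓; end Sat 04:00 >= Wed 10:00? ✓ → yes.
standup: start Mon 06:00 <= Sun 00:00? ✓; start Mon 06:00 < Sat 14:00? ✓; end Thu 03:00 >= Wed 10:00? ✓ → yes.
Result: compaction, load_test, standup.

compaction, load_test, standup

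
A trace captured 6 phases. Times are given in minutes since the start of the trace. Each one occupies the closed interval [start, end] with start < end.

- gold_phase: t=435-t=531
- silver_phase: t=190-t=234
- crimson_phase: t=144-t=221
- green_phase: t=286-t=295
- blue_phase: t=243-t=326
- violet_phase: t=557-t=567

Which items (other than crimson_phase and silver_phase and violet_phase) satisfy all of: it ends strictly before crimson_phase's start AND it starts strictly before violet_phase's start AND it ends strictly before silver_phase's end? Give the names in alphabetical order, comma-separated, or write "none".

Conditions: its end is strictly before crimson_phase's start (X.end < t=144) AND its start is strictly before violet_phase's start (X.start < t=557) AND its end is strictly before silver_phase's end (X.end < t=234).
blue_phase: end t=326 < t=144? ✗; start t=243 < t=557? ✓; end t=326 < t=234? ✗ → no.
gold_phase: end t=531 < t=144? ✗; start t=435 < t=557? ✓; end t=531 < t=234? ✗ → no.
green_phase: end t=295 < t=144? ✗; start t=286 < t=557? ✓; end t=295 < t=234? ✗ → no.
Result: none.

none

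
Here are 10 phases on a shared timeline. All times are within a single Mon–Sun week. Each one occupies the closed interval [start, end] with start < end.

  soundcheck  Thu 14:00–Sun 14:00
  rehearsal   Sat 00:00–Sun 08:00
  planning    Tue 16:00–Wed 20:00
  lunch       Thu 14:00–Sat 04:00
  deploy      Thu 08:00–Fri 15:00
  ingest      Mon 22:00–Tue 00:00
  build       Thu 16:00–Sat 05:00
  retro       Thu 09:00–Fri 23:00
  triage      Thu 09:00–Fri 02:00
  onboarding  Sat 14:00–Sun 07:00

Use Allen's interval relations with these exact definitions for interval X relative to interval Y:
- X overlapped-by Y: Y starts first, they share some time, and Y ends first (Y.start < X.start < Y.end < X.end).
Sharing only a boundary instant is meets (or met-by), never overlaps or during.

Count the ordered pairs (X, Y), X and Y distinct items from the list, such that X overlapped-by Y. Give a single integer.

Checking all 90 ordered pairs for relation 'overlapped-by'; matching pairs in alphabetical order:
(build, deploy): build overlapped-by deploy ✓
(build, lunch): build overlapped-by lunch ✓
(build, retro): build overlapped-by retro ✓
(build, triage): build overlapped-by triage ✓
(lunch, deploy): lunch overlapped-by deploy ✓
(lunch, retro): lunch overlapped-by retro ✓
(lunch, triage): lunch overlapped-by triage ✓
(rehearsal, build): rehearsal overlapped-by build ✓
(rehearsal, lunch): rehearsal overlapped-by lunch ✓
(retro, deploy): retro overlapped-by deploy ✓
(soundcheck, deploy): soundcheck overlapped-by deploy ✓
(soundcheck, retro): soundcheck overlapped-by retro ✓
(soundcheck, triage): soundcheck overlapped-by triage ✓
Count: 13.

13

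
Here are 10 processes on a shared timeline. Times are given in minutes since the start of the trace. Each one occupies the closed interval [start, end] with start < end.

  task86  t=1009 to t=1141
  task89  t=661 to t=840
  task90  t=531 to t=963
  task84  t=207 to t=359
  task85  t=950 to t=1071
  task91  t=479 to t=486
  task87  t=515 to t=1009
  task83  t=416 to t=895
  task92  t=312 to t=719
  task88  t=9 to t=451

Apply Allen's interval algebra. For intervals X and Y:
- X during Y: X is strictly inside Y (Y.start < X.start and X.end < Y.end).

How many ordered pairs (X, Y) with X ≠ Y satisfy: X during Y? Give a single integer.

Checking all 90 ordered pairs for relation 'during'; matching pairs in alphabetical order:
(task84, task88): task84 during task88 ✓
(task89, task83): task89 during task83 ✓
(task89, task87): task89 during task87 ✓
(task89, task90): task89 during task90 ✓
(task90, task87): task90 during task87 ✓
(task91, task83): task91 during task83 ✓
(task91, task92): task91 during task92 ✓
Count: 7.

7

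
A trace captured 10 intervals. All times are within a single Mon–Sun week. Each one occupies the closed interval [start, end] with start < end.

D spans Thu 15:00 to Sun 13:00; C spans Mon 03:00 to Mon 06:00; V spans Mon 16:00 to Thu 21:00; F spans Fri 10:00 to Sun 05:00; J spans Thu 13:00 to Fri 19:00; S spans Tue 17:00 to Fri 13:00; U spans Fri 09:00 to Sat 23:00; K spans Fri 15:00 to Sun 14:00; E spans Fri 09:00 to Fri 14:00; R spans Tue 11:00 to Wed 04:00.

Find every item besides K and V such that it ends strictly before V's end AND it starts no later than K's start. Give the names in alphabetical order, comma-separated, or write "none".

Conditions: its end is strictly before V's end (X.end < Thu 21:00) AND its start is no later than K's start (X.start <= Fri 15:00).
C: end Mon 06:00 < Thu 21:00? ✓; start Mon 03:00 <= Fri 15:00? ✓ → yes.
D: end Sun 13:00 < Thu 21:00? ✗; start Thu 15:00 <= Fri 15:00? ✓ → no.
E: end Fri 14:00 < Thu 21:00? ✗; start Fri 09:00 <= Fri 15:00? ✓ → no.
F: end Sun 05:00 < Thu 21:00? ✗; start Fri 10:00 <= Fri 15:00? ✓ → no.
J: end Fri 19:00 < Thu 21:00? ✗; start Thu 13:00 <= Fri 15:00? ✓ → no.
R: end Wed 04:00 < Thu 21:00? ✓; start Tue 11:00 <= Fri 15:00? ✓ → yes.
S: end Fri 13:00 < Thu 21:00? ✗; start Tue 17:00 <= Fri 15:00? ✓ → no.
U: end Sat 23:00 < Thu 21:00? ✗; start Fri 09:00 <= Fri 15:00? ✓ → no.
Result: C, R.

C, R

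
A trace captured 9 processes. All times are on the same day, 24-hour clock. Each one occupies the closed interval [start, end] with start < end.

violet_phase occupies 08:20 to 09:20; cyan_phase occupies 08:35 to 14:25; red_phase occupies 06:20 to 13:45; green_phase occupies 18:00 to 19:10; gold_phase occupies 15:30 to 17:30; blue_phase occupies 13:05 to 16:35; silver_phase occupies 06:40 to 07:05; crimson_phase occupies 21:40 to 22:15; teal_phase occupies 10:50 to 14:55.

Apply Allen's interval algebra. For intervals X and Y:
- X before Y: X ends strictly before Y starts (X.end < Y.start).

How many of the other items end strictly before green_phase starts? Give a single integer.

7

Target green_phase = [18:00, 19:10].
blue_phase [13:05, 16:35] → before → counts.
crimson_phase [21:40, 22:15] → after → no.
cyan_phase [08:35, 14:25] → before → counts.
gold_phase [15:30, 17:30] → before → counts.
red_phase [06:20, 13:45] → before → counts.
silver_phase [06:40, 07:05] → before → counts.
teal_phase [10:50, 14:55] → before → counts.
violet_phase [08:20, 09:20] → before → counts.
Total: 7.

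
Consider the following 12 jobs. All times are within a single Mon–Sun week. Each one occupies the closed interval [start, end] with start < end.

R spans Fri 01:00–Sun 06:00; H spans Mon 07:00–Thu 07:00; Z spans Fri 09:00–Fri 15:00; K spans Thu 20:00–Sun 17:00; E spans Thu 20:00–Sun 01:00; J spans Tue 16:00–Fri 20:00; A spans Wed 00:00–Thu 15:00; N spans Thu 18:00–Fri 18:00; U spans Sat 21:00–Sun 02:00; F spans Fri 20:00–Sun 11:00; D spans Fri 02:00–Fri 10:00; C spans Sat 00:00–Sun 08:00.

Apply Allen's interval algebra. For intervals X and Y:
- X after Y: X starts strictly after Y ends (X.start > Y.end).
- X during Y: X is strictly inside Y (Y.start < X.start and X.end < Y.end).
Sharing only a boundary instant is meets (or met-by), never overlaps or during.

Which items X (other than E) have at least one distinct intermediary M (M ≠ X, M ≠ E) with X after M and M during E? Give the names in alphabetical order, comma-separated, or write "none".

C, F, U

Target E = [Thu 20:00, Sun 01:00].
Intermediaries M with M during E: D, Z.
Via D — items with X after D: C, F, U.
Via Z — items with X after Z: C, F, U.
Union: C, F, U.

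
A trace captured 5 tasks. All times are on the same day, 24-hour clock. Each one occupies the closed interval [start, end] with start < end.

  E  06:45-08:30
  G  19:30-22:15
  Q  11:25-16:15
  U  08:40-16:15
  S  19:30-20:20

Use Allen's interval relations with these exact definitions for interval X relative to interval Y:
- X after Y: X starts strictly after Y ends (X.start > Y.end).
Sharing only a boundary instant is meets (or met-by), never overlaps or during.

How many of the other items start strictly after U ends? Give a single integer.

2

Target U = [08:40, 16:15].
E [06:45, 08:30] → before → no.
G [19:30, 22:15] → after → counts.
Q [11:25, 16:15] → finishes → no.
S [19:30, 20:20] → after → counts.
Total: 2.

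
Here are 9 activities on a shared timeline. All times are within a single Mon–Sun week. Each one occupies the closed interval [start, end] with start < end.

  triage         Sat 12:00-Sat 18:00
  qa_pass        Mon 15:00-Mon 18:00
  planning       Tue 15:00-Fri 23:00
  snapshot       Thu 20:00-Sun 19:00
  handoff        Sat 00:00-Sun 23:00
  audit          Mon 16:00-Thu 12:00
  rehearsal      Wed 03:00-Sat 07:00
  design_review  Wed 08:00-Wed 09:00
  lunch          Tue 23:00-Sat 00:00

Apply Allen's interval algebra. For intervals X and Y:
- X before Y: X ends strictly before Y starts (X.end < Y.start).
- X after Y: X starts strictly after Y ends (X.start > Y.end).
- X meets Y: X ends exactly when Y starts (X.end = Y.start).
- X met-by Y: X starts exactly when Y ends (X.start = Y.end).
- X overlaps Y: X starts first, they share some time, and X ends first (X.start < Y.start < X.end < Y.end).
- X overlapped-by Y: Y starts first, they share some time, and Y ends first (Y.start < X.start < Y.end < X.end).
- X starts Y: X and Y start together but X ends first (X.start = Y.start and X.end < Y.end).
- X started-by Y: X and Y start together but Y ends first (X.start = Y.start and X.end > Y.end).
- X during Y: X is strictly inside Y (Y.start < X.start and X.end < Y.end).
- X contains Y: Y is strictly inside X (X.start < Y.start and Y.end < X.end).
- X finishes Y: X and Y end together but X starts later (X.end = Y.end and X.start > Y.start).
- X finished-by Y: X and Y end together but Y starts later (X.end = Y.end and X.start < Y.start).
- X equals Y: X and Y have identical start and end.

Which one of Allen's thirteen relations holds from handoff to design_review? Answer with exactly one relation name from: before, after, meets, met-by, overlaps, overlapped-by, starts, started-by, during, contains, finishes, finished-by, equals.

handoff = [Sat 00:00, Sun 23:00]; design_review = [Wed 08:00, Wed 09:00].
Compare endpoints: handoff.start > design_review.start, handoff.start > design_review.end, handoff.end > design_review.start, handoff.end > design_review.end.
That pattern is 'after'.

after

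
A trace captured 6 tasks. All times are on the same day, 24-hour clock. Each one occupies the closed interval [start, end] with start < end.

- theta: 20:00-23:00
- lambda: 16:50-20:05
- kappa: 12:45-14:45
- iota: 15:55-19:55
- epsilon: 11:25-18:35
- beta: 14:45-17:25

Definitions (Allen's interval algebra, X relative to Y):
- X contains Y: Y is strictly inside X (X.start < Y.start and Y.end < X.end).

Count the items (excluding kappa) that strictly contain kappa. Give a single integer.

Target kappa = [12:45, 14:45].
beta [14:45, 17:25] → met-by → no.
epsilon [11:25, 18:35] → contains → counts.
iota [15:55, 19:55] → after → no.
lambda [16:50, 20:05] → after → no.
theta [20:00, 23:00] → after → no.
Total: 1.

1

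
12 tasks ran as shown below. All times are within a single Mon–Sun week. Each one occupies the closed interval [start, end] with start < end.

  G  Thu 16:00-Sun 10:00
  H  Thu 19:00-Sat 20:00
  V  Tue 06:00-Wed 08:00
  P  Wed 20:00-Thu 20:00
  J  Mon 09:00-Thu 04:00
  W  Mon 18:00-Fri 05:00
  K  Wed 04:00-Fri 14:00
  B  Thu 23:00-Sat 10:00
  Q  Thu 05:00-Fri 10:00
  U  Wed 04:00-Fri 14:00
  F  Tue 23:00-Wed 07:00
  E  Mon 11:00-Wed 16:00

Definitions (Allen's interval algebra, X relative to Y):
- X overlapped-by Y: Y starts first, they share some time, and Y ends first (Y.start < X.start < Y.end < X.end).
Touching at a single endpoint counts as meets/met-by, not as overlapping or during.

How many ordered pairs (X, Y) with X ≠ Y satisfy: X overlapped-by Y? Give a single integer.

29

Checking all 132 ordered pairs for relation 'overlapped-by'; matching pairs in alphabetical order:
(B, K): B overlapped-by K ✓
(B, Q): B overlapped-by Q ✓
(B, U): B overlapped-by U ✓
(B, W): B overlapped-by W ✓
(G, K): G overlapped-by K ✓
(G, P): G overlapped-by P ✓
(G, Q): G overlapped-by Q ✓
(G, U): G overlapped-by U ✓
(G, W): G overlapped-by W ✓
(H, K): H overlapped-by K ✓
(H, P): H overlapped-by P ✓
(H, Q): H overlapped-by Q ✓
(H, U): H overlapped-by U ✓
(H, W): H overlapped-by W ✓
(K, E): K overlapped-by E ✓
(K, F): K overlapped-by F ✓
(K, J): K overlapped-by J ✓
(K, V): K overlapped-by V ✓
(K, W): K overlapped-by W ✓
(P, J): P overlapped-by J ✓
(Q, P): Q overlapped-by P ✓
(Q, W): Q overlapped-by W ✓
(U, E): U overlapped-by E ✓
(U, F): U overlapped-by F ✓
... plus 5 further pairs not listed.
Count: 29.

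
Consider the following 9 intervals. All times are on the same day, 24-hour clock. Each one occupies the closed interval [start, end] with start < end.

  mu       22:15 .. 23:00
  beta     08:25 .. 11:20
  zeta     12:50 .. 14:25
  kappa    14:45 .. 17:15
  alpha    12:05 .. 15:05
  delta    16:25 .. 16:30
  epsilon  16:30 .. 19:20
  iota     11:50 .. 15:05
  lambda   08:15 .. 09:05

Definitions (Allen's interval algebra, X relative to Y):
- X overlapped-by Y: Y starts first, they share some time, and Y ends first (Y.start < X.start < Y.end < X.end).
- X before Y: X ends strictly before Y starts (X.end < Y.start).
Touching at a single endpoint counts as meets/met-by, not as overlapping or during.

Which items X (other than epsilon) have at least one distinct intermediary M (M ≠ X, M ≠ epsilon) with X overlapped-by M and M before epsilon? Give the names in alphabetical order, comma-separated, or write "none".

beta, kappa

Target epsilon = [16:30, 19:20].
Intermediaries M with M before epsilon: alpha, beta, iota, lambda, zeta.
Via alpha — items with X overlapped-by alpha: kappa.
Via beta — items with X overlapped-by beta: none.
Via iota — items with X overlapped-by iota: kappa.
Via lambda — items with X overlapped-by lambda: beta.
Via zeta — items with X overlapped-by zeta: none.
Union: beta, kappa.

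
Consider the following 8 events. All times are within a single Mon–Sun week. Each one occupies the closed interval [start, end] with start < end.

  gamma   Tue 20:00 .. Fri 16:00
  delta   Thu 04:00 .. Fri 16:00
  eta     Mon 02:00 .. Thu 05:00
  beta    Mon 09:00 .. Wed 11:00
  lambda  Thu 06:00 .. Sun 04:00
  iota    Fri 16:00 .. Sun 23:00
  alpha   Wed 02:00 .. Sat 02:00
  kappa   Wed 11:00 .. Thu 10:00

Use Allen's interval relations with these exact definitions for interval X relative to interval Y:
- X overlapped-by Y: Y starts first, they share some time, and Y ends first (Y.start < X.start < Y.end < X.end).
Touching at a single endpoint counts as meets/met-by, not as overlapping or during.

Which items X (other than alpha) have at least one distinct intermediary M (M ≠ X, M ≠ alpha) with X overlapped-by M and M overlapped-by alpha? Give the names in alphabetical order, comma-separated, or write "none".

iota

Target alpha = [Wed 02:00, Sat 02:00].
Intermediaries M with M overlapped-by alpha: iota, lambda.
Via iota — items with X overlapped-by iota: none.
Via lambda — items with X overlapped-by lambda: iota.
Union: iota.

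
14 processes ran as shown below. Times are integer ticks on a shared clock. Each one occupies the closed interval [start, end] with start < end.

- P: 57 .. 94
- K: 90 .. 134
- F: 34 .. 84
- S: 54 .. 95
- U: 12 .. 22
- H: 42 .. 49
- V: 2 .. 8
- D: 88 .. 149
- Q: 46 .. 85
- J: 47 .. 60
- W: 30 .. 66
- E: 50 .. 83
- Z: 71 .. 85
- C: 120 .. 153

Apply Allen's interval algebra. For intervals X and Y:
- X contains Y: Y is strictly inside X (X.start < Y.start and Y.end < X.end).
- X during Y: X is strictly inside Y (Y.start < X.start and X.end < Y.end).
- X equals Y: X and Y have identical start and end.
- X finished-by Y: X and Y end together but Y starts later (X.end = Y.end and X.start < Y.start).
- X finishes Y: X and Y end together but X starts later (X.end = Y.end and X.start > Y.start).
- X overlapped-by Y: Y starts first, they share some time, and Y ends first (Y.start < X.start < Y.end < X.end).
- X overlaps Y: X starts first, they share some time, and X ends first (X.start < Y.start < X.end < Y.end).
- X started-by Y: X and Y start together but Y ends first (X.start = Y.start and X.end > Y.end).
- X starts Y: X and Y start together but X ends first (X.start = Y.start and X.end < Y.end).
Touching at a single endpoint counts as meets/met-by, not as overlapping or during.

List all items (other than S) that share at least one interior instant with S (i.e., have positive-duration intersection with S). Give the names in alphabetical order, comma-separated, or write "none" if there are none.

Target S = [54, 95].
C [120, 153] → after → no.
D [88, 149] → overlapped-by → yes.
E [50, 83] → overlaps → yes.
F [34, 84] → overlaps → yes.
H [42, 49] → before → no.
J [47, 60] → overlaps → yes.
K [90, 134] → overlapped-by → yes.
P [57, 94] → during → yes.
Q [46, 85] → overlaps → yes.
U [12, 22] → before → no.
V [2, 8] → before → no.
W [30, 66] → overlaps → yes.
Z [71, 85] → during → yes.
Result: D, E, F, J, K, P, Q, W, Z.

D, E, F, J, K, P, Q, W, Z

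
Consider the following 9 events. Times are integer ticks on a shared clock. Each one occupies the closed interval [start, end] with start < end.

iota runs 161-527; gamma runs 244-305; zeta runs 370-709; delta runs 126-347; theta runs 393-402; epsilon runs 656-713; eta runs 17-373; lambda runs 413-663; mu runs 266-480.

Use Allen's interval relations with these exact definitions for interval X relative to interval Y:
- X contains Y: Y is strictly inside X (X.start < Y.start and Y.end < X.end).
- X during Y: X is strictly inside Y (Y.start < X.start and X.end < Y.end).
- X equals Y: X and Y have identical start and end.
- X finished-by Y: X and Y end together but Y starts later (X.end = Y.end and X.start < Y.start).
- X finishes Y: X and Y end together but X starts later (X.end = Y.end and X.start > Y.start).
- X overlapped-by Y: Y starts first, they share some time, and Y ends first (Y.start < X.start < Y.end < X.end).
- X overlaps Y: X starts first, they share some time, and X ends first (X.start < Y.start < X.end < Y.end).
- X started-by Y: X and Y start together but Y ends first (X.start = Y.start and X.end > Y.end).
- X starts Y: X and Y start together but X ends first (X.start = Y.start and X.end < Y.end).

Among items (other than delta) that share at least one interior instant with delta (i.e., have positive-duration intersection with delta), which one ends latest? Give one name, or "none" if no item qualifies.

iota

Target delta = [126, 347].
epsilon [656, 713] → after → excluded.
eta [17, 373] → contains → candidate.
gamma [244, 305] → during → candidate.
iota [161, 527] → overlapped-by → candidate.
lambda [413, 663] → after → excluded.
mu [266, 480] → overlapped-by → candidate.
theta [393, 402] → after → excluded.
zeta [370, 709] → after → excluded.
Among candidates, latest end is 527 → iota.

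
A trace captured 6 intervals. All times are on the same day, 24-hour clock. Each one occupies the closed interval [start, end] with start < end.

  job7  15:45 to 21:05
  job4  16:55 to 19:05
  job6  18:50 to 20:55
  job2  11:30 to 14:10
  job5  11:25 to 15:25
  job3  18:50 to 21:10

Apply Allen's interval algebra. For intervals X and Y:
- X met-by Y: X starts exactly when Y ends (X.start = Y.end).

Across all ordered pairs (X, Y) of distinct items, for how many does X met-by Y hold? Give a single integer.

Checking all 30 ordered pairs for relation 'met-by'; matching pairs in alphabetical order:
No pair satisfies it.
Count: 0.

0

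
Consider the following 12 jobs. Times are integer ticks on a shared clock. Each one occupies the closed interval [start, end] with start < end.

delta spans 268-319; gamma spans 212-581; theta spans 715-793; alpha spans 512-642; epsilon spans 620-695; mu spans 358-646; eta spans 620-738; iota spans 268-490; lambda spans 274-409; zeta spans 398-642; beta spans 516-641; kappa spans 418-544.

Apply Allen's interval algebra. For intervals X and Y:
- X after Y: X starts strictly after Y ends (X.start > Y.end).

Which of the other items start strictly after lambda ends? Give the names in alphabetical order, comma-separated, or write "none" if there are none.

Target lambda = [274, 409].
alpha [512, 642] → after → yes.
beta [516, 641] → after → yes.
delta [268, 319] → overlaps → no.
epsilon [620, 695] → after → yes.
eta [620, 738] → after → yes.
gamma [212, 581] → contains → no.
iota [268, 490] → contains → no.
kappa [418, 544] → after → yes.
mu [358, 646] → overlapped-by → no.
theta [715, 793] → after → yes.
zeta [398, 642] → overlapped-by → no.
Result: alpha, beta, epsilon, eta, kappa, theta.

alpha, beta, epsilon, eta, kappa, theta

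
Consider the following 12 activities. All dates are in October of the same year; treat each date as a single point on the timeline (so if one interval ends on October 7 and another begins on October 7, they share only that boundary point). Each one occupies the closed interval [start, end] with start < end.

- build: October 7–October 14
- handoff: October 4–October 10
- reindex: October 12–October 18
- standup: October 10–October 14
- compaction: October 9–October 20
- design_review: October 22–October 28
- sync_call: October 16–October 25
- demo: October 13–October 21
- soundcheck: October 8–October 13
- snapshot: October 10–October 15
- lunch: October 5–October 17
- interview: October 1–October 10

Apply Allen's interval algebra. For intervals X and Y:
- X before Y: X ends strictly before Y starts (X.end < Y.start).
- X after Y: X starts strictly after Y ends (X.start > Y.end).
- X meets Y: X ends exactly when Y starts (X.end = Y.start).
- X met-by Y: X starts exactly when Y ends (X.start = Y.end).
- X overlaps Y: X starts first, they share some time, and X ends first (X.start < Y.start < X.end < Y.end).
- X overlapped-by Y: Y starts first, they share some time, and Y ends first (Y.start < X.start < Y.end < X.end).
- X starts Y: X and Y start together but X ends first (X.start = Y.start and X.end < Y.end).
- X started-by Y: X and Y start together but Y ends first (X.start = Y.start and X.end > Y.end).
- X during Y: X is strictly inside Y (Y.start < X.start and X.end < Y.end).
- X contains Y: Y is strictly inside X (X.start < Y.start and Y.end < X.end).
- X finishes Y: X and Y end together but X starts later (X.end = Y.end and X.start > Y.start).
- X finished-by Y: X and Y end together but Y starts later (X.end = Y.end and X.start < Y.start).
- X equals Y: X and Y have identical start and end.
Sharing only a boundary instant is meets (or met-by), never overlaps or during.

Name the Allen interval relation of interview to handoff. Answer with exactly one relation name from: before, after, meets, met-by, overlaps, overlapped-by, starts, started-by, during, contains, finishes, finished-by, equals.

interview = [October 1, October 10]; handoff = [October 4, October 10].
Compare endpoints: interview.start < handoff.start, interview.start < handoff.end, interview.end > handoff.start, interview.end = handoff.end.
That pattern is 'finished-by'.

finished-by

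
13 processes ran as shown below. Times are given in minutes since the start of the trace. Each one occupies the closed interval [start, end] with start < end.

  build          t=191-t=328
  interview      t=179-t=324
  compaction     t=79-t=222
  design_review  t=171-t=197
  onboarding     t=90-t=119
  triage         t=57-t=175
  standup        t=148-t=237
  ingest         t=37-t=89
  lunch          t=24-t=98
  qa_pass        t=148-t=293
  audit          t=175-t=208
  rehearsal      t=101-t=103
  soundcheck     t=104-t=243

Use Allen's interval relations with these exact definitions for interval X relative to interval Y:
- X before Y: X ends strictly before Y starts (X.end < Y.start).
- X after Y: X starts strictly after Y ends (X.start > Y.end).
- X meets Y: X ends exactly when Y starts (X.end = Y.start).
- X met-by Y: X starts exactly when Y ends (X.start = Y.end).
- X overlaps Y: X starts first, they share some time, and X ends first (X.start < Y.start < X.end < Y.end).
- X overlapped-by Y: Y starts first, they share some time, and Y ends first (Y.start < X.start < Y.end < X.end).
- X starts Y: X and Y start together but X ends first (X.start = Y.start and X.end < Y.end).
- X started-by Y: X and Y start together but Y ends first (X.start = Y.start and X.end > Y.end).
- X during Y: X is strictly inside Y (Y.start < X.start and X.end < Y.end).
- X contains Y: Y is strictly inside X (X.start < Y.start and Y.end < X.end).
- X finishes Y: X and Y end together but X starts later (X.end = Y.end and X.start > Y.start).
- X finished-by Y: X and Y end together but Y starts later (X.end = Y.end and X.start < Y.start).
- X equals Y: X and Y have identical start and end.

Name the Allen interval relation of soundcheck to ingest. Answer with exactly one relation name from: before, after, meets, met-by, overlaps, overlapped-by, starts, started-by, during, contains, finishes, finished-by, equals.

soundcheck = [t=104, t=243]; ingest = [t=37, t=89].
Compare endpoints: soundcheck.start > ingest.start, soundcheck.start > ingest.end, soundcheck.end > ingest.start, soundcheck.end > ingest.end.
That pattern is 'after'.

after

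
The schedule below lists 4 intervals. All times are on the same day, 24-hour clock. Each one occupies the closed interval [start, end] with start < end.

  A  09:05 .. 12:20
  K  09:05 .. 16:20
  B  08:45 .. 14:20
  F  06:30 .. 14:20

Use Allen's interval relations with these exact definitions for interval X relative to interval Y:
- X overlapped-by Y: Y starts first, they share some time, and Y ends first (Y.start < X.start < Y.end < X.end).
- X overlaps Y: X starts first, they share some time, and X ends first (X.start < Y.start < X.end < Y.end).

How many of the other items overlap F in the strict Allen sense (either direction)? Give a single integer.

1

Target F = [06:30, 14:20].
A [09:05, 12:20] → during → no.
B [08:45, 14:20] → finishes → no.
K [09:05, 16:20] → overlapped-by → counts.
Total: 1.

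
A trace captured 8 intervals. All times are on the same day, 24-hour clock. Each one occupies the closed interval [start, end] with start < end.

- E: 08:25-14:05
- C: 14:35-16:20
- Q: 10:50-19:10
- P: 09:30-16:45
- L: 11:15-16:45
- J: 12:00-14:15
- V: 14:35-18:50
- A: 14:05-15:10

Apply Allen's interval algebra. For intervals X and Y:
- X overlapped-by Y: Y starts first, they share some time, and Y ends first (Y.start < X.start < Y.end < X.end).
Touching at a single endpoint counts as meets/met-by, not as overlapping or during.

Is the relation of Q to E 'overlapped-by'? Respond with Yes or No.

Yes

Q = [10:50, 19:10], E = [08:25, 14:05].
Actual relation of Q to E: overlapped-by.
Asked whether 'overlapped-by' holds → Yes.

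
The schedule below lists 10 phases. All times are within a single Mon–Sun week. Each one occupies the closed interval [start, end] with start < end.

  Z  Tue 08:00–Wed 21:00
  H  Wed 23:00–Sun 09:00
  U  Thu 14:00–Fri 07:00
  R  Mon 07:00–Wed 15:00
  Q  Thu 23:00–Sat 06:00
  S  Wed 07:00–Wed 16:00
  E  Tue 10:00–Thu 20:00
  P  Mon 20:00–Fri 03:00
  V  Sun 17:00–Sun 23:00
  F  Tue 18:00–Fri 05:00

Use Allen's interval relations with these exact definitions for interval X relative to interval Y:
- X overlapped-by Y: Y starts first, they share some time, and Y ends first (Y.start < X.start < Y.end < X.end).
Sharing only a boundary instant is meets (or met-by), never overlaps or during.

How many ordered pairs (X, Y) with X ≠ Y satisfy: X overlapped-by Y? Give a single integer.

Checking all 90 ordered pairs for relation 'overlapped-by'; matching pairs in alphabetical order:
(E, R): E overlapped-by R ✓
(E, Z): E overlapped-by Z ✓
(F, E): F overlapped-by E ✓
(F, P): F overlapped-by P ✓
(F, R): F overlapped-by R ✓
(F, Z): F overlapped-by Z ✓
(H, E): H overlapped-by E ✓
(H, F): H overlapped-by F ✓
(H, P): H overlapped-by P ✓
(P, R): P overlapped-by R ✓
(Q, F): Q overlapped-by F ✓
(Q, P): Q overlapped-by P ✓
(Q, U): Q overlapped-by U ✓
(S, R): S overlapped-by R ✓
(U, E): U overlapped-by E ✓
(U, F): U overlapped-by F ✓
(U, P): U overlapped-by P ✓
(Z, R): Z overlapped-by R ✓
Count: 18.

18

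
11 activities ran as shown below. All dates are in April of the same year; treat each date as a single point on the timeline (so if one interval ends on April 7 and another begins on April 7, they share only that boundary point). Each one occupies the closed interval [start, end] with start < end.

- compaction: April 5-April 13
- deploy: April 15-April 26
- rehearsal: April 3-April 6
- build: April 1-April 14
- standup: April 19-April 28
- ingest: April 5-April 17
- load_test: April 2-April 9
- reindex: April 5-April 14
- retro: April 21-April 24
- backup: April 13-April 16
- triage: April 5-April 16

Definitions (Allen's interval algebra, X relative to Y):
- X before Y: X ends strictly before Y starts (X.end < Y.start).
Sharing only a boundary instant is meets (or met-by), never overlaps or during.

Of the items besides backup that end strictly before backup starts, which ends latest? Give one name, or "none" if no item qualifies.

Target backup = [April 13, April 16].
build [April 1, April 14] → overlaps → excluded.
compaction [April 5, April 13] → meets → excluded.
deploy [April 15, April 26] → overlapped-by → excluded.
ingest [April 5, April 17] → contains → excluded.
load_test [April 2, April 9] → before → candidate.
rehearsal [April 3, April 6] → before → candidate.
reindex [April 5, April 14] → overlaps → excluded.
retro [April 21, April 24] → after → excluded.
standup [April 19, April 28] → after → excluded.
triage [April 5, April 16] → finished-by → excluded.
Among candidates, latest end is April 9 → load_test.

load_test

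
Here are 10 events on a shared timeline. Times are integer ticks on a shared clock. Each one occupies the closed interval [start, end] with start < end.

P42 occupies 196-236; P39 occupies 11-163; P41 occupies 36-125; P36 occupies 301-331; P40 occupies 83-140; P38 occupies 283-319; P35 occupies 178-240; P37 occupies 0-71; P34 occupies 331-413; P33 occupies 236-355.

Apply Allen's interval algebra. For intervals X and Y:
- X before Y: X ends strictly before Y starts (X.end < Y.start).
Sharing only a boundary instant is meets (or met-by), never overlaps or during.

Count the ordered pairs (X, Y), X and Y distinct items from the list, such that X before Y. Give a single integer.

32

Checking all 90 ordered pairs for relation 'before'; matching pairs in alphabetical order:
(P35, P34): P35 before P34 ✓
(P35, P36): P35 before P36 ✓
(P35, P38): P35 before P38 ✓
(P37, P33): P37 before P33 ✓
(P37, P34): P37 before P34 ✓
(P37, P35): P37 before P35 ✓
(P37, P36): P37 before P36 ✓
(P37, P38): P37 before P38 ✓
(P37, P40): P37 before P40 ✓
(P37, P42): P37 before P42 ✓
(P38, P34): P38 before P34 ✓
(P39, P33): P39 before P33 ✓
(P39, P34): P39 before P34 ✓
(P39, P35): P39 before P35 ✓
(P39, P36): P39 before P36 ✓
(P39, P38): P39 before P38 ✓
(P39, P42): P39 before P42 ✓
(P40, P33): P40 before P33 ✓
(P40, P34): P40 before P34 ✓
(P40, P35): P40 before P35 ✓
(P40, P36): P40 before P36 ✓
(P40, P38): P40 before P38 ✓
(P40, P42): P40 before P42 ✓
(P41, P33): P41 before P33 ✓
... plus 8 further pairs not listed.
Count: 32.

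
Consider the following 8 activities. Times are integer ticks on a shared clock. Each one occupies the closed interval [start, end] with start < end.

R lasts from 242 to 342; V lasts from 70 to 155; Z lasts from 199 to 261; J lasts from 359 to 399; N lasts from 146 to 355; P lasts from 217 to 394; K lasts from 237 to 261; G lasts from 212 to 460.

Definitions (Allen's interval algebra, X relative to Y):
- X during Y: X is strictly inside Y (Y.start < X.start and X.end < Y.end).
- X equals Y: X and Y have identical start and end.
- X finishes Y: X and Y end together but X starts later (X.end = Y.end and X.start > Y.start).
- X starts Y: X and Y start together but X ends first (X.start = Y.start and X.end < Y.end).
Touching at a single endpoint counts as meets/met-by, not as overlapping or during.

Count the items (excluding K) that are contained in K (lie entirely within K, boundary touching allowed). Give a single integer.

0

Target K = [237, 261].
G [212, 460] → contains → no.
J [359, 399] → after → no.
N [146, 355] → contains → no.
P [217, 394] → contains → no.
R [242, 342] → overlapped-by → no.
V [70, 155] → before → no.
Z [199, 261] → finished-by → no.
Total: 0.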